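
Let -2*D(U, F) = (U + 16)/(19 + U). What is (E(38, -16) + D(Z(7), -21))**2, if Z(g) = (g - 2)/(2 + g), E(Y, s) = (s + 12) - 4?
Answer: 8791225/123904 ≈ 70.952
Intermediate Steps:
E(Y, s) = 8 + s (E(Y, s) = (12 + s) - 4 = 8 + s)
Z(g) = (-2 + g)/(2 + g)
D(U, F) = -(16 + U)/(2*(19 + U)) (D(U, F) = -(U + 16)/(2*(19 + U)) = -(16 + U)/(2*(19 + U)))
(E(38, -16) + D(Z(7), -21))**2 = ((8 - 16) + (-16 - (-2 + 7)/(2 + 7))/(2*(19 + (-2 + 7)/(2 + 7))))**2 = (-8 + (-16 - 5/9)/(2*(19 + 5/9)))**2 = (-8 + (-16 - 5/9)/(2*(19 + (1/9)*5)))**2 = (-8 + (-16 - 1*5/9)/(2*(19 + 5/9)))**2 = (-8 + (-16 - 5/9)/(2*(176/9)))**2 = (-8 + (1/2)*(9/176)*(-149/9))**2 = (-8 - 149/352)**2 = (-2965/352)**2 = 8791225/123904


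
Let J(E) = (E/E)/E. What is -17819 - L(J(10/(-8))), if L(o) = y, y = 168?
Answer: -17987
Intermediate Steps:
J(E) = 1/E
L(o) = 168
-17819 - L(J(10/(-8))) = -17819 - 1*168 = -17819 - 168 = -17987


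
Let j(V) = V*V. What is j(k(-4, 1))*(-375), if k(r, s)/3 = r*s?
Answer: -54000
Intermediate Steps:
k(r, s) = 3*r*s (k(r, s) = 3*(r*s) = 3*r*s)
j(V) = V²
j(k(-4, 1))*(-375) = (3*(-4)*1)²*(-375) = (-12)²*(-375) = 144*(-375) = -54000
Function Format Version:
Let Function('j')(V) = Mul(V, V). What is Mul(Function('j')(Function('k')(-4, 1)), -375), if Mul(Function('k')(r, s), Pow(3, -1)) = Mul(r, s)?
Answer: -54000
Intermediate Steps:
Function('k')(r, s) = Mul(3, r, s) (Function('k')(r, s) = Mul(3, Mul(r, s)) = Mul(3, r, s))
Function('j')(V) = Pow(V, 2)
Mul(Function('j')(Function('k')(-4, 1)), -375) = Mul(Pow(Mul(3, -4, 1), 2), -375) = Mul(Pow(-12, 2), -375) = Mul(144, -375) = -54000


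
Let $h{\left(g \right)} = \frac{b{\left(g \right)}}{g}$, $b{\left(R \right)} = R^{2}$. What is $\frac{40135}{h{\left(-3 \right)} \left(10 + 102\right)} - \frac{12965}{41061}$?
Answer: $- \frac{183593275}{1532944} \approx -119.77$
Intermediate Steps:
$h{\left(g \right)} = g$ ($h{\left(g \right)} = \frac{g^{2}}{g} = g$)
$\frac{40135}{h{\left(-3 \right)} \left(10 + 102\right)} - \frac{12965}{41061} = \frac{40135}{\left(-3\right) \left(10 + 102\right)} - \frac{12965}{41061} = \frac{40135}{\left(-3\right) 112} - \frac{12965}{41061} = \frac{40135}{-336} - \frac{12965}{41061} = 40135 \left(- \frac{1}{336}\right) - \frac{12965}{41061} = - \frac{40135}{336} - \frac{12965}{41061} = - \frac{183593275}{1532944}$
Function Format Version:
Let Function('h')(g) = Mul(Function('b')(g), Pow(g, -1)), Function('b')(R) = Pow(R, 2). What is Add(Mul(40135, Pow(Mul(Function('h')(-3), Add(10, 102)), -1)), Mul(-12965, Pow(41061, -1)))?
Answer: Rational(-183593275, 1532944) ≈ -119.77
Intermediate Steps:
Function('h')(g) = g (Function('h')(g) = Mul(Pow(g, 2), Pow(g, -1)) = g)
Add(Mul(40135, Pow(Mul(Function('h')(-3), Add(10, 102)), -1)), Mul(-12965, Pow(41061, -1))) = Add(Mul(40135, Pow(Mul(-3, Add(10, 102)), -1)), Mul(-12965, Pow(41061, -1))) = Add(Mul(40135, Pow(Mul(-3, 112), -1)), Mul(-12965, Rational(1, 41061))) = Add(Mul(40135, Pow(-336, -1)), Rational(-12965, 41061)) = Add(Mul(40135, Rational(-1, 336)), Rational(-12965, 41061)) = Add(Rational(-40135, 336), Rational(-12965, 41061)) = Rational(-183593275, 1532944)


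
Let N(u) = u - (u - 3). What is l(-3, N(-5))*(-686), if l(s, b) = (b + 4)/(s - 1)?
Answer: 2401/2 ≈ 1200.5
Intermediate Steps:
N(u) = 3 (N(u) = u - (-3 + u) = u + (3 - u) = 3)
l(s, b) = (4 + b)/(-1 + s)
l(-3, N(-5))*(-686) = ((4 + 3)/(-1 - 3))*(-686) = (7/(-4))*(-686) = -1/4*7*(-686) = -7/4*(-686) = 2401/2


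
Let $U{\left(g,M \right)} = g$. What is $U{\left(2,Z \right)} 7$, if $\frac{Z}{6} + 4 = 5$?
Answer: $14$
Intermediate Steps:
$Z = 6$ ($Z = -24 + 6 \cdot 5 = -24 + 30 = 6$)
$U{\left(2,Z \right)} 7 = 2 \cdot 7 = 14$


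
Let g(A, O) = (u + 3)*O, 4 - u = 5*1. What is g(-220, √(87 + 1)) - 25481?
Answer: -25481 + 4*√22 ≈ -25462.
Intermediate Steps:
u = -1 (u = 4 - 5 = -1)
g(A, O) = 2*O (g(A, O) = (-1 + 3)*O = 2*O)
g(-220, √(87 + 1)) - 25481 = 2*√(87 + 1) - 25481 = 2*√88 - 25481 = 2*(2*√22) - 25481 = 4*√22 - 25481 = -25481 + 4*√22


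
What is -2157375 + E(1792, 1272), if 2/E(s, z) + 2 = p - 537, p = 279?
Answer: -280458751/130 ≈ -2.1574e+6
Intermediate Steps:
E(s, z) = -1/130 (E(s, z) = 2/(-2 + (279 - 537)) = 2/(-2 - 258) = 2/(-260) = 2*(-1/260) = -1/130)
-2157375 + E(1792, 1272) = -2157375 - 1/130 = -280458751/130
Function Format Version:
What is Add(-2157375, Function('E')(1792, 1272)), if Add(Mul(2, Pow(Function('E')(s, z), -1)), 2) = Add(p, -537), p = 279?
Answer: Rational(-280458751, 130) ≈ -2.1574e+6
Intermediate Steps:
Function('E')(s, z) = Rational(-1, 130) (Function('E')(s, z) = Mul(2, Pow(Add(-2, Add(279, -537)), -1)) = Mul(2, Pow(Add(-2, -258), -1)) = Mul(2, Pow(-260, -1)) = Mul(2, Rational(-1, 260)) = Rational(-1, 130))
Add(-2157375, Function('E')(1792, 1272)) = Add(-2157375, Rational(-1, 130)) = Rational(-280458751, 130)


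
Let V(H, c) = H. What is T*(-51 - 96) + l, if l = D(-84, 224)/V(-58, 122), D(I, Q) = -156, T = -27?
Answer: 115179/29 ≈ 3971.7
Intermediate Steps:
l = 78/29 (l = -156/(-58) = -156*(-1/58) = 78/29 ≈ 2.6897)
T*(-51 - 96) + l = -27*(-51 - 96) + 78/29 = -27*(-147) + 78/29 = 3969 + 78/29 = 115179/29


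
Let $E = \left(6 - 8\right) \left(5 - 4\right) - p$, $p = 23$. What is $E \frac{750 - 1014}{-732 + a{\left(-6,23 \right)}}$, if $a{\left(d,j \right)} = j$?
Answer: $- \frac{6600}{709} \approx -9.3089$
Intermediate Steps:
$E = -25$ ($E = \left(6 - 8\right) \left(5 - 4\right) - 23 = \left(-2\right) 1 - 23 = -2 - 23 = -25$)
$E \frac{750 - 1014}{-732 + a{\left(-6,23 \right)}} = - 25 \frac{750 - 1014}{-732 + 23} = - 25 \left(- \frac{264}{-709}\right) = - 25 \left(\left(-264\right) \left(- \frac{1}{709}\right)\right) = \left(-25\right) \frac{264}{709} = - \frac{6600}{709}$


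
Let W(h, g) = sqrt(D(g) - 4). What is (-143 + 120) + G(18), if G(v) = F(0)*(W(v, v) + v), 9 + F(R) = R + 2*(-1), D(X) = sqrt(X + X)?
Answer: -221 - 11*sqrt(2) ≈ -236.56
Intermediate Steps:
D(X) = sqrt(2)*sqrt(X) (D(X) = sqrt(2*X) = sqrt(2)*sqrt(X))
W(h, g) = sqrt(-4 + sqrt(2)*sqrt(g)) (W(h, g) = sqrt(sqrt(2)*sqrt(g) - 4) = sqrt(-4 + sqrt(2)*sqrt(g)))
F(R) = -11 + R (F(R) = -9 + (R + 2*(-1)) = -9 + (R - 2) = -9 + (-2 + R) = -11 + R)
G(v) = -11*v - 11*sqrt(-4 + sqrt(2)*sqrt(v)) (G(v) = (-11 + 0)*(sqrt(-4 + sqrt(2)*sqrt(v)) + v) = -11*(v + sqrt(-4 + sqrt(2)*sqrt(v))) = -11*v - 11*sqrt(-4 + sqrt(2)*sqrt(v)))
(-143 + 120) + G(18) = (-143 + 120) + (-11*18 - 11*sqrt(-4 + sqrt(2)*sqrt(18))) = -23 + (-198 - 11*sqrt(-4 + sqrt(2)*(3*sqrt(2)))) = -23 + (-198 - 11*sqrt(-4 + 6)) = -23 + (-198 - 11*sqrt(2)) = -221 - 11*sqrt(2)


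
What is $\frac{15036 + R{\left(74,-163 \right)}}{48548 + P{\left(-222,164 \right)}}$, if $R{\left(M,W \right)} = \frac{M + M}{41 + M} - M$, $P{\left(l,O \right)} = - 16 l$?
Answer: $\frac{860389}{2995750} \approx 0.2872$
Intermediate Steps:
$R{\left(M,W \right)} = - M + \frac{2 M}{41 + M}$ ($R{\left(M,W \right)} = \frac{2 M}{41 + M} - M = - M + \frac{2 M}{41 + M}$)
$\frac{15036 + R{\left(74,-163 \right)}}{48548 + P{\left(-222,164 \right)}} = \frac{15036 - \frac{74 \left(39 + 74\right)}{41 + 74}}{48548 - -3552} = \frac{15036 - 74 \cdot \frac{1}{115} \cdot 113}{48548 + 3552} = \frac{15036 - 74 \cdot \frac{1}{115} \cdot 113}{52100} = \left(15036 - \frac{8362}{115}\right) \frac{1}{52100} = \frac{1720778}{115} \cdot \frac{1}{52100} = \frac{860389}{2995750}$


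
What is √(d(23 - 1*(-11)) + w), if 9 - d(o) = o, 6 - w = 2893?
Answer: 4*I*√182 ≈ 53.963*I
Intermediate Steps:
w = -2887 (w = 6 - 1*2893 = 6 - 2893 = -2887)
d(o) = 9 - o
√(d(23 - 1*(-11)) + w) = √((9 - (23 - 1*(-11))) - 2887) = √((9 - (23 + 11)) - 2887) = √((9 - 1*34) - 2887) = √((9 - 34) - 2887) = √(-25 - 2887) = √(-2912) = 4*I*√182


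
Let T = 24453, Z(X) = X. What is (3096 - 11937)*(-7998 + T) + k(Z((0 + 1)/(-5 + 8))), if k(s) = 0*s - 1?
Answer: -145478656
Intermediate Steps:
k(s) = -1 (k(s) = 0 - 1 = -1)
(3096 - 11937)*(-7998 + T) + k(Z((0 + 1)/(-5 + 8))) = (3096 - 11937)*(-7998 + 24453) - 1 = -8841*16455 - 1 = -145478655 - 1 = -145478656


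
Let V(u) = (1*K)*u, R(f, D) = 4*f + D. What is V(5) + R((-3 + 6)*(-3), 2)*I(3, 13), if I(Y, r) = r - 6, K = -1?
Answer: -243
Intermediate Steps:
I(Y, r) = -6 + r
R(f, D) = D + 4*f
V(u) = -u (V(u) = (1*(-1))*u = -u)
V(5) + R((-3 + 6)*(-3), 2)*I(3, 13) = -1*5 + (2 + 4*((-3 + 6)*(-3)))*(-6 + 13) = -5 + (2 + 4*(3*(-3)))*7 = -5 + (2 + 4*(-9))*7 = -5 + (2 - 36)*7 = -5 - 34*7 = -5 - 238 = -243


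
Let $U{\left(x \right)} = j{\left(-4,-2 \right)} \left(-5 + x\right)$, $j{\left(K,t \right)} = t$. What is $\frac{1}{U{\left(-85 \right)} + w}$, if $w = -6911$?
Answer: $- \frac{1}{6731} \approx -0.00014857$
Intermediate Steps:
$U{\left(x \right)} = 10 - 2 x$ ($U{\left(x \right)} = - 2 \left(-5 + x\right) = 10 - 2 x$)
$\frac{1}{U{\left(-85 \right)} + w} = \frac{1}{\left(10 - -170\right) - 6911} = \frac{1}{\left(10 + 170\right) - 6911} = \frac{1}{180 - 6911} = \frac{1}{-6731} = - \frac{1}{6731}$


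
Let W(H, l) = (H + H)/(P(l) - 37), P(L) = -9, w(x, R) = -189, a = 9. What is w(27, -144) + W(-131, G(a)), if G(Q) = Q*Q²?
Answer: -4216/23 ≈ -183.30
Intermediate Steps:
G(Q) = Q³
W(H, l) = -H/23 (W(H, l) = (H + H)/(-9 - 37) = (2*H)/(-46) = (2*H)*(-1/46) = -H/23)
w(27, -144) + W(-131, G(a)) = -189 - 1/23*(-131) = -189 + 131/23 = -4216/23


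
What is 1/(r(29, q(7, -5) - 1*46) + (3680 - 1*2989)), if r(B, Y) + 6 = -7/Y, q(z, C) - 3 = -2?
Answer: 45/30832 ≈ 0.0014595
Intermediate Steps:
q(z, C) = 1 (q(z, C) = 3 - 2 = 1)
r(B, Y) = -6 - 7/Y
1/(r(29, q(7, -5) - 1*46) + (3680 - 1*2989)) = 1/((-6 - 7/(1 - 1*46)) + (3680 - 1*2989)) = 1/((-6 - 7/(1 - 46)) + (3680 - 2989)) = 1/((-6 - 7/(-45)) + 691) = 1/((-6 - 7*(-1/45)) + 691) = 1/((-6 + 7/45) + 691) = 1/(-263/45 + 691) = 1/(30832/45) = 45/30832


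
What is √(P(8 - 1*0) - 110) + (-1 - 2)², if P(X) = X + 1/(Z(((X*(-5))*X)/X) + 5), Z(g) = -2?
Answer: 9 + I*√915/3 ≈ 9.0 + 10.083*I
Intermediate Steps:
P(X) = ⅓ + X (P(X) = X + 1/(-2 + 5) = X + 1/3 = X + ⅓ = ⅓ + X)
√(P(8 - 1*0) - 110) + (-1 - 2)² = √((⅓ + (8 - 1*0)) - 110) + (-1 - 2)² = √((⅓ + (8 + 0)) - 110) + (-3)² = √((⅓ + 8) - 110) + 9 = √(25/3 - 110) + 9 = √(-305/3) + 9 = I*√915/3 + 9 = 9 + I*√915/3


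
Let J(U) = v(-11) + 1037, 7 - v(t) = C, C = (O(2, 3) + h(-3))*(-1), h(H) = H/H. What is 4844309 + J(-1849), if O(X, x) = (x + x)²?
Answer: 4845390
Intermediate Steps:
h(H) = 1
O(X, x) = 4*x² (O(X, x) = (2*x)² = 4*x²)
C = -37 (C = (4*3² + 1)*(-1) = (4*9 + 1)*(-1) = (36 + 1)*(-1) = 37*(-1) = -37)
v(t) = 44 (v(t) = 7 - 1*(-37) = 7 + 37 = 44)
J(U) = 1081 (J(U) = 44 + 1037 = 1081)
4844309 + J(-1849) = 4844309 + 1081 = 4845390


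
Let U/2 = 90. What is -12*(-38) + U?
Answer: 636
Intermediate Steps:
U = 180 (U = 2*90 = 180)
-12*(-38) + U = -12*(-38) + 180 = 456 + 180 = 636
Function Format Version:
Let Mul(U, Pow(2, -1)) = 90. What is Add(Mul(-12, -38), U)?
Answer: 636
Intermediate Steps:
U = 180 (U = Mul(2, 90) = 180)
Add(Mul(-12, -38), U) = Add(Mul(-12, -38), 180) = Add(456, 180) = 636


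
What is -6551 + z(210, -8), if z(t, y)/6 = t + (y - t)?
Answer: -6599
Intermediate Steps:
z(t, y) = 6*y (z(t, y) = 6*(t + (y - t)) = 6*y)
-6551 + z(210, -8) = -6551 + 6*(-8) = -6551 - 48 = -6599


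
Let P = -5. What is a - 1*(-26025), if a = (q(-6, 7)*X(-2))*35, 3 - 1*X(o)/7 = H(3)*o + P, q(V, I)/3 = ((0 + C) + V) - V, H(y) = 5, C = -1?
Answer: 12795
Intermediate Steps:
q(V, I) = -3 (q(V, I) = 3*(((0 - 1) + V) - V) = 3*((-1 + V) - V) = 3*(-1) = -3)
X(o) = 56 - 35*o (X(o) = 21 - 7*(5*o - 5) = 21 - 7*(-5 + 5*o) = 21 + (35 - 35*o) = 56 - 35*o)
a = -13230 (a = -3*(56 - 35*(-2))*35 = -3*(56 + 70)*35 = -3*126*35 = -378*35 = -13230)
a - 1*(-26025) = -13230 - 1*(-26025) = -13230 + 26025 = 12795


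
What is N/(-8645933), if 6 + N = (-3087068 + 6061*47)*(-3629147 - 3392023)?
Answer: -19674729595164/8645933 ≈ -2.2756e+6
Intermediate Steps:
N = 19674729595164 (N = -6 + (-3087068 + 6061*47)*(-3629147 - 3392023) = -6 + (-3087068 + 284867)*(-7021170) = -6 - 2802201*(-7021170) = -6 + 19674729595170 = 19674729595164)
N/(-8645933) = 19674729595164/(-8645933) = 19674729595164*(-1/8645933) = -19674729595164/8645933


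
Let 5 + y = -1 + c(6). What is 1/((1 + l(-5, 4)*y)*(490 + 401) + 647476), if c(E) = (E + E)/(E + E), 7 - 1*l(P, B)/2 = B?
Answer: 1/621637 ≈ 1.6087e-6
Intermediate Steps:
l(P, B) = 14 - 2*B
c(E) = 1 (c(E) = (2*E)/((2*E)) = (2*E)*(1/(2*E)) = 1)
y = -5 (y = -5 + (-1 + 1) = -5 + 0 = -5)
1/((1 + l(-5, 4)*y)*(490 + 401) + 647476) = 1/((1 + (14 - 2*4)*(-5))*(490 + 401) + 647476) = 1/((1 + (14 - 8)*(-5))*891 + 647476) = 1/((1 + 6*(-5))*891 + 647476) = 1/((1 - 30)*891 + 647476) = 1/(-29*891 + 647476) = 1/(-25839 + 647476) = 1/621637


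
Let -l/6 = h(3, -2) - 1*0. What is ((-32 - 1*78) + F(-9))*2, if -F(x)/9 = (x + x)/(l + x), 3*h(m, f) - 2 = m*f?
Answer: -544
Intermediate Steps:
h(m, f) = 2/3 + f*m/3 (h(m, f) = 2/3 + (m*f)/3 = 2/3 + (f*m)/3 = 2/3 + f*m/3)
l = 8 (l = -6*((2/3 + (1/3)*(-2)*3) - 1*0) = -6*((2/3 - 2) + 0) = -6*(-4/3 + 0) = -6*(-4/3) = 8)
F(x) = -18*x/(8 + x) (F(x) = -9*(x + x)/(8 + x) = -9*2*x/(8 + x) = -18*x/(8 + x))
((-32 - 1*78) + F(-9))*2 = ((-32 - 1*78) - 18*(-9)/(8 - 9))*2 = ((-32 - 78) - 18*(-9)/(-1))*2 = (-110 - 18*(-9)*(-1))*2 = (-110 - 162)*2 = -272*2 = -544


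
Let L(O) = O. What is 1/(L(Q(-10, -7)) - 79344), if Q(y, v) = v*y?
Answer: -1/79274 ≈ -1.2614e-5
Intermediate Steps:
1/(L(Q(-10, -7)) - 79344) = 1/(-7*(-10) - 79344) = 1/(70 - 79344) = 1/(-79274) = -1/79274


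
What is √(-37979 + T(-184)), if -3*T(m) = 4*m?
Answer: I*√339603/3 ≈ 194.25*I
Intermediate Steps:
T(m) = -4*m/3
√(-37979 + T(-184)) = √(-37979 - 4/3*(-184)) = √(-37979 + 736/3) = √(-113201/3) = I*√339603/3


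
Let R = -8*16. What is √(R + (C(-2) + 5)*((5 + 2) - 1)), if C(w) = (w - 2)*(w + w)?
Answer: I*√2 ≈ 1.4142*I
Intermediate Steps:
C(w) = 2*w*(-2 + w) (C(w) = (-2 + w)*(2*w) = 2*w*(-2 + w))
R = -128
√(R + (C(-2) + 5)*((5 + 2) - 1)) = √(-128 + (2*(-2)*(-2 - 2) + 5)*((5 + 2) - 1)) = √(-128 + (2*(-2)*(-4) + 5)*(7 - 1)) = √(-128 + (16 + 5)*6) = √(-128 + 21*6) = √(-128 + 126) = √(-2) = I*√2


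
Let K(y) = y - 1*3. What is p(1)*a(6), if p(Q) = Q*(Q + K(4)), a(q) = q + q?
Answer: 24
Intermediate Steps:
K(y) = -3 + y (K(y) = y - 3 = -3 + y)
a(q) = 2*q
p(Q) = Q*(1 + Q) (p(Q) = Q*(Q + (-3 + 4)) = Q*(Q + 1) = Q*(1 + Q))
p(1)*a(6) = (1*(1 + 1))*(2*6) = (1*2)*12 = 2*12 = 24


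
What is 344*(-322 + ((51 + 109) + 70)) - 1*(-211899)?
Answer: 180251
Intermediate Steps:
344*(-322 + ((51 + 109) + 70)) - 1*(-211899) = 344*(-322 + (160 + 70)) + 211899 = 344*(-322 + 230) + 211899 = 344*(-92) + 211899 = -31648 + 211899 = 180251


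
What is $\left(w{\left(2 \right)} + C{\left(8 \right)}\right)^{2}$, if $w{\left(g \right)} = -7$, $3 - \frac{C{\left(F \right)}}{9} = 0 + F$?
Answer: $2704$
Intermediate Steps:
$C{\left(F \right)} = 27 - 9 F$ ($C{\left(F \right)} = 27 - 9 \left(0 + F\right) = 27 - 9 F$)
$\left(w{\left(2 \right)} + C{\left(8 \right)}\right)^{2} = \left(-7 + \left(27 - 72\right)\right)^{2} = \left(-7 - 45\right)^{2} = \left(-52\right)^{2} = 2704$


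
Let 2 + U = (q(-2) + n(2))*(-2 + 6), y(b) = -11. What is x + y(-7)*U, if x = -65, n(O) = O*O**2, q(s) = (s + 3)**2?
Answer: -439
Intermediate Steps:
q(s) = (3 + s)**2
n(O) = O**3
U = 34 (U = -2 + ((3 - 2)**2 + 2**3)*(-2 + 6) = -2 + (1**2 + 8)*4 = -2 + (1 + 8)*4 = -2 + 9*4 = -2 + 36 = 34)
x + y(-7)*U = -65 - 11*34 = -65 - 374 = -439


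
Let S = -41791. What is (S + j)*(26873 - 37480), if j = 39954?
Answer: 19485059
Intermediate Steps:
(S + j)*(26873 - 37480) = (-41791 + 39954)*(26873 - 37480) = -1837*(-10607) = 19485059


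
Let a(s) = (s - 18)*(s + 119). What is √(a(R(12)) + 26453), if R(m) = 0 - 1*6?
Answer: √23741 ≈ 154.08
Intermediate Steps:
R(m) = -6 (R(m) = 0 - 6 = -6)
a(s) = (-18 + s)*(119 + s)
√(a(R(12)) + 26453) = √((-2142 + (-6)² + 101*(-6)) + 26453) = √((-2142 + 36 - 606) + 26453) = √(-2712 + 26453) = √23741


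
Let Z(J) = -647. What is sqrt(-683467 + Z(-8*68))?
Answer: I*sqrt(684114) ≈ 827.11*I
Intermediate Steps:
sqrt(-683467 + Z(-8*68)) = sqrt(-683467 - 647) = sqrt(-684114) = I*sqrt(684114)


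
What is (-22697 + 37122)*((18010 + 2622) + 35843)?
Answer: 814651875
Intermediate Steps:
(-22697 + 37122)*((18010 + 2622) + 35843) = 14425*(20632 + 35843) = 14425*56475 = 814651875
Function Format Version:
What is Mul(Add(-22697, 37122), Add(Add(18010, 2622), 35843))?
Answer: 814651875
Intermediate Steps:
Mul(Add(-22697, 37122), Add(Add(18010, 2622), 35843)) = Mul(14425, Add(20632, 35843)) = Mul(14425, 56475) = 814651875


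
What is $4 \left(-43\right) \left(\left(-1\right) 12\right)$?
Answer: $2064$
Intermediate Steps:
$4 \left(-43\right) \left(\left(-1\right) 12\right) = \left(-172\right) \left(-12\right) = 2064$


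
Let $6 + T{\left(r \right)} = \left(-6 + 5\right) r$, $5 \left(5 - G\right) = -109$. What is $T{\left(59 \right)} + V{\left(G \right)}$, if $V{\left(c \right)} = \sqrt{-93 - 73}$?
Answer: $-65 + i \sqrt{166} \approx -65.0 + 12.884 i$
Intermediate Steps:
$G = \frac{134}{5}$ ($G = 5 - - \frac{109}{5} = 5 + \frac{109}{5} = \frac{134}{5} \approx 26.8$)
$V{\left(c \right)} = i \sqrt{166}$ ($V{\left(c \right)} = \sqrt{-166} = i \sqrt{166}$)
$T{\left(r \right)} = -6 - r$ ($T{\left(r \right)} = -6 + \left(-6 + 5\right) r = -6 - r$)
$T{\left(59 \right)} + V{\left(G \right)} = \left(-6 - 59\right) + i \sqrt{166} = -65 + i \sqrt{166}$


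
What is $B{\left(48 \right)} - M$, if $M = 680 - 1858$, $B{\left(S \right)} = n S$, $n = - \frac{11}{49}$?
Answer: $\frac{57194}{49} \approx 1167.2$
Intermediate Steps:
$n = - \frac{11}{49}$ ($n = \left(-11\right) \frac{1}{49} = - \frac{11}{49} \approx -0.22449$)
$B{\left(S \right)} = - \frac{11 S}{49}$
$M = -1178$ ($M = 680 - 1858 = -1178$)
$B{\left(48 \right)} - M = \left(- \frac{11}{49}\right) 48 - -1178 = - \frac{528}{49} + 1178 = \frac{57194}{49}$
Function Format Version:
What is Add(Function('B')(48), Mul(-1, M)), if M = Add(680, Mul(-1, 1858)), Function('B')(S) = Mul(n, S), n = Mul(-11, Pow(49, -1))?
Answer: Rational(57194, 49) ≈ 1167.2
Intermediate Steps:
n = Rational(-11, 49) (n = Mul(-11, Rational(1, 49)) = Rational(-11, 49) ≈ -0.22449)
Function('B')(S) = Mul(Rational(-11, 49), S)
M = -1178 (M = Add(680, -1858) = -1178)
Add(Function('B')(48), Mul(-1, M)) = Add(Mul(Rational(-11, 49), 48), Mul(-1, -1178)) = Add(Rational(-528, 49), 1178) = Rational(57194, 49)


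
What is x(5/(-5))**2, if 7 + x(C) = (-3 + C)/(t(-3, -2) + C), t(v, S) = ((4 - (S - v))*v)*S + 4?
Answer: 22801/441 ≈ 51.703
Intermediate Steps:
t(v, S) = 4 + S*v*(4 + v - S) (t(v, S) = ((4 + (v - S))*v)*S + 4 = ((4 + v - S)*v)*S + 4 = (v*(4 + v - S))*S + 4 = S*v*(4 + v - S) + 4 = 4 + S*v*(4 + v - S))
x(C) = -7 + (-3 + C)/(22 + C) (x(C) = -7 + (-3 + C)/((4 - 2*(-3)**2 - 1*(-3)*(-2)**2 + 4*(-2)*(-3)) + C) = -7 + (-3 + C)/((4 - 2*9 - 1*(-3)*4 + 24) + C) = -7 + (-3 + C)/((4 - 18 + 12 + 24) + C) = -7 + (-3 + C)/(22 + C))
x(5/(-5))**2 = ((-157 - 30/(-5))/(22 + 5/(-5)))**2 = ((-157 - 30*(-1)/5)/(22 + 5*(-1/5)))**2 = ((-157 - 6*(-1))/(22 - 1))**2 = ((-157 + 6)/21)**2 = ((1/21)*(-151))**2 = (-151/21)**2 = 22801/441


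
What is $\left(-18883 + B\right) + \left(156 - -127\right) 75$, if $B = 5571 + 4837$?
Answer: $12750$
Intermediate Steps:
$B = 10408$
$\left(-18883 + B\right) + \left(156 - -127\right) 75 = \left(-18883 + 10408\right) + \left(156 - -127\right) 75 = -8475 + \left(156 + 127\right) 75 = -8475 + 283 \cdot 75 = -8475 + 21225 = 12750$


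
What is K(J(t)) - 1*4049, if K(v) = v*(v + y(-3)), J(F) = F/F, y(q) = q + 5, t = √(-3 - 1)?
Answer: -4046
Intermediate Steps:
t = 2*I (t = √(-4) = 2*I ≈ 2.0*I)
y(q) = 5 + q
J(F) = 1
K(v) = v*(2 + v) (K(v) = v*(v + (5 - 3)) = v*(v + 2) = v*(2 + v))
K(J(t)) - 1*4049 = 1*(2 + 1) - 1*4049 = 1*3 - 4049 = 3 - 4049 = -4046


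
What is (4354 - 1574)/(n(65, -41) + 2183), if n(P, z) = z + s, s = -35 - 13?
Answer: 1390/1047 ≈ 1.3276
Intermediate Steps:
s = -48
n(P, z) = -48 + z (n(P, z) = z - 48 = -48 + z)
(4354 - 1574)/(n(65, -41) + 2183) = (4354 - 1574)/((-48 - 41) + 2183) = 2780/(-89 + 2183) = 2780/2094 = 2780*(1/2094) = 1390/1047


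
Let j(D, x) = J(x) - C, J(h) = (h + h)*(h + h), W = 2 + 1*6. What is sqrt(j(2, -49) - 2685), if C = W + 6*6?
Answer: 25*sqrt(11) ≈ 82.916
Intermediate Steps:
W = 8 (W = 2 + 6 = 8)
J(h) = 4*h**2 (J(h) = (2*h)*(2*h) = 4*h**2)
C = 44 (C = 8 + 6*6 = 8 + 36 = 44)
j(D, x) = -44 + 4*x**2 (j(D, x) = 4*x**2 - 1*44 = 4*x**2 - 44 = -44 + 4*x**2)
sqrt(j(2, -49) - 2685) = sqrt((-44 + 4*(-49)**2) - 2685) = sqrt((-44 + 4*2401) - 2685) = sqrt((-44 + 9604) - 2685) = sqrt(9560 - 2685) = sqrt(6875) = 25*sqrt(11)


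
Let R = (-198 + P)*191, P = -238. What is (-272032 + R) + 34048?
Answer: -321260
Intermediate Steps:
R = -83276 (R = (-198 - 238)*191 = -436*191 = -83276)
(-272032 + R) + 34048 = (-272032 - 83276) + 34048 = -355308 + 34048 = -321260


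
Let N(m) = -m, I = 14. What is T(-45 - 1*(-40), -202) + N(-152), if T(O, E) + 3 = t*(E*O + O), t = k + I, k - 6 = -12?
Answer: 8189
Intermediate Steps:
k = -6 (k = 6 - 12 = -6)
t = 8 (t = -6 + 14 = 8)
T(O, E) = -3 + 8*O + 8*E*O (T(O, E) = -3 + 8*(E*O + O) = -3 + 8*(O + E*O) = -3 + (8*O + 8*E*O) = -3 + 8*O + 8*E*O)
T(-45 - 1*(-40), -202) + N(-152) = (-3 + 8*(-45 - 1*(-40)) + 8*(-202)*(-45 - 1*(-40))) - 1*(-152) = (-3 + 8*(-45 + 40) + 8*(-202)*(-45 + 40)) + 152 = (-3 + 8*(-5) + 8*(-202)*(-5)) + 152 = (-3 - 40 + 8080) + 152 = 8037 + 152 = 8189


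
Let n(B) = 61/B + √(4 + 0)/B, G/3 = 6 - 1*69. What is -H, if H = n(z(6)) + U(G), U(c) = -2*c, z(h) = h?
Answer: -777/2 ≈ -388.50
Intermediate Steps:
G = -189 (G = 3*(6 - 1*69) = 3*(6 - 69) = 3*(-63) = -189)
n(B) = 63/B (n(B) = 61/B + √4/B = 61/B + 2/B = 63/B)
H = 777/2 (H = 63/6 - 2*(-189) = 63*(⅙) + 378 = 21/2 + 378 = 777/2 ≈ 388.50)
-H = -1*777/2 = -777/2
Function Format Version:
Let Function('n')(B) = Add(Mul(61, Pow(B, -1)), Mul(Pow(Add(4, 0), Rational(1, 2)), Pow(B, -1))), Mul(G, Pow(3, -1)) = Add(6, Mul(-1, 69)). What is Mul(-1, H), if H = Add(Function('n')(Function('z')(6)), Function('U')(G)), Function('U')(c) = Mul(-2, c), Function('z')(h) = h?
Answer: Rational(-777, 2) ≈ -388.50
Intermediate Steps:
G = -189 (G = Mul(3, Add(6, Mul(-1, 69))) = Mul(3, Add(6, -69)) = Mul(3, -63) = -189)
Function('n')(B) = Mul(63, Pow(B, -1)) (Function('n')(B) = Add(Mul(61, Pow(B, -1)), Mul(Pow(4, Rational(1, 2)), Pow(B, -1))) = Add(Mul(61, Pow(B, -1)), Mul(2, Pow(B, -1))) = Mul(63, Pow(B, -1)))
H = Rational(777, 2) (H = Add(Mul(63, Pow(6, -1)), Mul(-2, -189)) = Add(Mul(63, Rational(1, 6)), 378) = Add(Rational(21, 2), 378) = Rational(777, 2) ≈ 388.50)
Mul(-1, H) = Mul(-1, Rational(777, 2)) = Rational(-777, 2)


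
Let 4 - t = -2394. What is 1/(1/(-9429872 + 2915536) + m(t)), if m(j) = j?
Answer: 6514336/15621377727 ≈ 0.00041701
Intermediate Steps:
t = 2398 (t = 4 - 1*(-2394) = 4 + 2394 = 2398)
1/(1/(-9429872 + 2915536) + m(t)) = 1/(1/(-9429872 + 2915536) + 2398) = 1/(1/(-6514336) + 2398) = 1/(-1/6514336 + 2398) = 1/(15621377727/6514336) = 6514336/15621377727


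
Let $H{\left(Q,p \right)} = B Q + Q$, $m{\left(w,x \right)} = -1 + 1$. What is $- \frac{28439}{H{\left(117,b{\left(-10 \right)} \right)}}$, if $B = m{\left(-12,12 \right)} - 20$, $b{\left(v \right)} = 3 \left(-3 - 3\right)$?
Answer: $\frac{28439}{2223} \approx 12.793$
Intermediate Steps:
$b{\left(v \right)} = -18$ ($b{\left(v \right)} = 3 \left(-6\right) = -18$)
$m{\left(w,x \right)} = 0$
$B = -20$ ($B = 0 - 20 = -20$)
$H{\left(Q,p \right)} = - 19 Q$ ($H{\left(Q,p \right)} = - 20 Q + Q = - 19 Q$)
$- \frac{28439}{H{\left(117,b{\left(-10 \right)} \right)}} = - \frac{28439}{\left(-19\right) 117} = - \frac{28439}{-2223} = \left(-28439\right) \left(- \frac{1}{2223}\right) = \frac{28439}{2223}$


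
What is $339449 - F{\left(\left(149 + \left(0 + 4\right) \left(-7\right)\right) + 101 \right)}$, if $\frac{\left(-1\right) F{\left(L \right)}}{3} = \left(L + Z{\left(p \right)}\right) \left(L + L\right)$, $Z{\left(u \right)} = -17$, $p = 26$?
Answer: $612509$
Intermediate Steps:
$F{\left(L \right)} = - 6 L \left(-17 + L\right)$ ($F{\left(L \right)} = - 3 \left(L - 17\right) \left(L + L\right) = - 3 \left(-17 + L\right) 2 L = - 3 \cdot 2 L \left(-17 + L\right) = - 6 L \left(-17 + L\right)$)
$339449 - F{\left(\left(149 + \left(0 + 4\right) \left(-7\right)\right) + 101 \right)} = 339449 - 6 \left(\left(149 + \left(0 + 4\right) \left(-7\right)\right) + 101\right) \left(17 - \left(\left(149 + \left(0 + 4\right) \left(-7\right)\right) + 101\right)\right) = 339449 - 6 \left(\left(149 + 4 \left(-7\right)\right) + 101\right) \left(17 - \left(\left(149 + 4 \left(-7\right)\right) + 101\right)\right) = 339449 - 6 \left(\left(149 - 28\right) + 101\right) \left(17 - \left(\left(149 - 28\right) + 101\right)\right) = 339449 - 6 \left(121 + 101\right) \left(17 - \left(121 + 101\right)\right) = 339449 - 6 \cdot 222 \left(17 - 222\right) = 339449 - 6 \cdot 222 \left(-205\right) = 339449 - -273060 = 339449 + 273060 = 612509$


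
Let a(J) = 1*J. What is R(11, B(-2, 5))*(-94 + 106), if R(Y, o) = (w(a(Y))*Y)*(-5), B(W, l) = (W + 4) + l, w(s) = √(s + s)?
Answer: -660*√22 ≈ -3095.7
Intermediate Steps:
a(J) = J
w(s) = √2*√s (w(s) = √(2*s) = √2*√s)
B(W, l) = 4 + W + l (B(W, l) = (4 + W) + l = 4 + W + l)
R(Y, o) = -5*√2*Y^(3/2) (R(Y, o) = ((√2*√Y)*Y)*(-5) = (√2*Y^(3/2))*(-5) = -5*√2*Y^(3/2))
R(11, B(-2, 5))*(-94 + 106) = (-5*√2*11^(3/2))*(-94 + 106) = -5*√2*11*√11*12 = -55*√22*12 = -660*√22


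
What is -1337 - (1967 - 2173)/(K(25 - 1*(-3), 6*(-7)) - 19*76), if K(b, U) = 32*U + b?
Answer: -1845163/1380 ≈ -1337.1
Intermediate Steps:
K(b, U) = b + 32*U
-1337 - (1967 - 2173)/(K(25 - 1*(-3), 6*(-7)) - 19*76) = -1337 - (1967 - 2173)/(((25 - 1*(-3)) + 32*(6*(-7))) - 19*76) = -1337 - (-206)/(((25 + 3) + 32*(-42)) - 1444) = -1337 - (-206)/((28 - 1344) - 1444) = -1337 - (-206)/(-1316 - 1444) = -1337 - (-206)/(-2760) = -1337 - (-206)*(-1)/2760 = -1337 - 1*103/1380 = -1337 - 103/1380 = -1845163/1380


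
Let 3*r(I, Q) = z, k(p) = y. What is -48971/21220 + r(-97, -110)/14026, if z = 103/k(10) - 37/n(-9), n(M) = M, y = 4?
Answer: -18539712767/8036056440 ≈ -2.3071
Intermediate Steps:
k(p) = 4
z = 1075/36 (z = 103/4 - 37/(-9) = 103*(¼) - 37*(-⅑) = 103/4 + 37/9 = 1075/36 ≈ 29.861)
r(I, Q) = 1075/108 (r(I, Q) = (⅓)*(1075/36) = 1075/108)
-48971/21220 + r(-97, -110)/14026 = -48971/21220 + (1075/108)/14026 = -48971*1/21220 + (1075/108)*(1/14026) = -48971/21220 + 1075/1514808 = -18539712767/8036056440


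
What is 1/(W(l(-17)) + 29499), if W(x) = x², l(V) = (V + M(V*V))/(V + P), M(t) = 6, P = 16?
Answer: 1/29620 ≈ 3.3761e-5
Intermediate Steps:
l(V) = (6 + V)/(16 + V) (l(V) = (V + 6)/(V + 16) = (6 + V)/(16 + V))
1/(W(l(-17)) + 29499) = 1/(((6 - 17)/(16 - 17))² + 29499) = 1/((-11/(-1))² + 29499) = 1/((-1*(-11))² + 29499) = 1/(11² + 29499) = 1/(121 + 29499) = 1/29620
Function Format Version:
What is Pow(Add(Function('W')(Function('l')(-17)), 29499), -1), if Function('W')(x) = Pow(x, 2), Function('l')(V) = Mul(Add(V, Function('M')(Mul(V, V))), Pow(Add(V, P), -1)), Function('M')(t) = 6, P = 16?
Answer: Rational(1, 29620) ≈ 3.3761e-5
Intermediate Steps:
Function('l')(V) = Mul(Pow(Add(16, V), -1), Add(6, V)) (Function('l')(V) = Mul(Add(V, 6), Pow(Add(V, 16), -1)) = Mul(Add(6, V), Pow(Add(16, V), -1)) = Mul(Pow(Add(16, V), -1), Add(6, V)))
Pow(Add(Function('W')(Function('l')(-17)), 29499), -1) = Pow(Add(Pow(Mul(Pow(Add(16, -17), -1), Add(6, -17)), 2), 29499), -1) = Pow(Add(Pow(Mul(Pow(-1, -1), -11), 2), 29499), -1) = Pow(Add(Pow(Mul(-1, -11), 2), 29499), -1) = Pow(Add(Pow(11, 2), 29499), -1) = Pow(Add(121, 29499), -1) = Pow(29620, -1) = Rational(1, 29620)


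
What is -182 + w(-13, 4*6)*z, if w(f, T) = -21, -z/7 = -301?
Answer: -44429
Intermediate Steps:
z = 2107 (z = -7*(-301) = 2107)
-182 + w(-13, 4*6)*z = -182 - 21*2107 = -182 - 44247 = -44429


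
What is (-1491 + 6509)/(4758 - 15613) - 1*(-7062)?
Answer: 5896384/835 ≈ 7061.5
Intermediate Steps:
(-1491 + 6509)/(4758 - 15613) - 1*(-7062) = 5018/(-10855) + 7062 = 5018*(-1/10855) + 7062 = -386/835 + 7062 = 5896384/835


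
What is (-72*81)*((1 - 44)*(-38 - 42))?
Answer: -20062080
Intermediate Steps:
(-72*81)*((1 - 44)*(-38 - 42)) = -(-250776)*(-80) = -5832*3440 = -20062080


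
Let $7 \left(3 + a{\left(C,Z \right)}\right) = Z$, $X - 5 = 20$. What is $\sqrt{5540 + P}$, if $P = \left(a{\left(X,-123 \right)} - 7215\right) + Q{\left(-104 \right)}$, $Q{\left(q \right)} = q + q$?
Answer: $\frac{5 i \sqrt{3731}}{7} \approx 43.63 i$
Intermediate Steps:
$X = 25$ ($X = 5 + 20 = 25$)
$a{\left(C,Z \right)} = -3 + \frac{Z}{7}$
$Q{\left(q \right)} = 2 q$
$P = - \frac{52105}{7}$ ($P = \left(\left(-3 + \frac{1}{7} \left(-123\right)\right) - 7215\right) + 2 \left(-104\right) = \left(\left(-3 - \frac{123}{7}\right) - 7215\right) - 208 = \left(- \frac{144}{7} - 7215\right) - 208 = - \frac{50649}{7} - 208 = - \frac{52105}{7} \approx -7443.6$)
$\sqrt{5540 + P} = \sqrt{5540 - \frac{52105}{7}} = \sqrt{- \frac{13325}{7}} = \frac{5 i \sqrt{3731}}{7}$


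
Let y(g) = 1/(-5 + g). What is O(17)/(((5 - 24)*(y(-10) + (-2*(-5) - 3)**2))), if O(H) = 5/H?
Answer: -75/237082 ≈ -0.00031635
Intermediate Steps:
O(17)/(((5 - 24)*(y(-10) + (-2*(-5) - 3)**2))) = (5/17)/(((5 - 24)*(1/(-5 - 10) + (-2*(-5) - 3)**2))) = (5*(1/17))/((-19*(1/(-15) + (10 - 3)**2))) = 5/(17*((-19*(-1/15 + 7**2)))) = 5/(17*((-19*(-1/15 + 49)))) = 5/(17*((-19*734/15))) = 5/(17*(-13946/15)) = (5/17)*(-15/13946) = -75/237082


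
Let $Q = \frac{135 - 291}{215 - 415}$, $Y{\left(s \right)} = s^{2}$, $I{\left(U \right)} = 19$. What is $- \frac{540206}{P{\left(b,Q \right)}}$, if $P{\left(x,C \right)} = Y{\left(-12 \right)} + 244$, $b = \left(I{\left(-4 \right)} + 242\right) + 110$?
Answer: $- \frac{270103}{194} \approx -1392.3$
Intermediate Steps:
$Q = \frac{39}{50}$ ($Q = - \frac{156}{-200} = \left(-156\right) \left(- \frac{1}{200}\right) = \frac{39}{50} \approx 0.78$)
$b = 371$ ($b = \left(19 + 242\right) + 110 = 261 + 110 = 371$)
$P{\left(x,C \right)} = 388$ ($P{\left(x,C \right)} = \left(-12\right)^{2} + 244 = 144 + 244 = 388$)
$- \frac{540206}{P{\left(b,Q \right)}} = - \frac{540206}{388} = \left(-540206\right) \frac{1}{388} = - \frac{270103}{194}$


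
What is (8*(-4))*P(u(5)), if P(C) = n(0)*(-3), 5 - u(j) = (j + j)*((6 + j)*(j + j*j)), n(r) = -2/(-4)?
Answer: 48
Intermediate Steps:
n(r) = ½ (n(r) = -2*(-¼) = ½)
u(j) = 5 - 2*j*(6 + j)*(j + j²) (u(j) = 5 - (j + j)*(6 + j)*(j + j*j) = 5 - 2*j*(6 + j)*(j + j²))
P(C) = -3/2 (P(C) = (½)*(-3) = -3/2)
(8*(-4))*P(u(5)) = (8*(-4))*(-3/2) = -32*(-3/2) = 48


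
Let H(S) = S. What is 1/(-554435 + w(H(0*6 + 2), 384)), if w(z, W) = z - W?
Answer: -1/554817 ≈ -1.8024e-6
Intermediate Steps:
1/(-554435 + w(H(0*6 + 2), 384)) = 1/(-554435 + ((0*6 + 2) - 1*384)) = 1/(-554435 + ((0 + 2) - 384)) = 1/(-554435 + (2 - 384)) = 1/(-554435 - 382) = 1/(-554817) = -1/554817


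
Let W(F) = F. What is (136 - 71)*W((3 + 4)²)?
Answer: 3185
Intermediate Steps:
(136 - 71)*W((3 + 4)²) = (136 - 71)*(3 + 4)² = 65*7² = 65*49 = 3185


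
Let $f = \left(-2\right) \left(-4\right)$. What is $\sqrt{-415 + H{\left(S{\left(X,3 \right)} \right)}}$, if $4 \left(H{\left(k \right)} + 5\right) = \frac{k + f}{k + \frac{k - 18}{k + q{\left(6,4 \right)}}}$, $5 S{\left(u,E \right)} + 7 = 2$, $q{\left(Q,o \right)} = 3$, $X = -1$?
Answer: $\frac{i \sqrt{15126}}{6} \approx 20.498 i$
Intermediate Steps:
$f = 8$
$S{\left(u,E \right)} = -1$ ($S{\left(u,E \right)} = - \frac{7}{5} + \frac{1}{5} \cdot 2 = - \frac{7}{5} + \frac{2}{5} = -1$)
$H{\left(k \right)} = -5 + \frac{8 + k}{4 \left(k + \frac{-18 + k}{3 + k}\right)}$ ($H{\left(k \right)} = -5 + \frac{\left(k + 8\right) \frac{1}{k + \frac{k - 18}{k + 3}}}{4} = -5 + \frac{\left(8 + k\right) \frac{1}{k + \frac{-18 + k}{3 + k}}}{4} = -5 + \frac{\frac{1}{k + \frac{-18 + k}{3 + k}} \left(8 + k\right)}{4} = -5 + \frac{8 + k}{4 \left(k + \frac{-18 + k}{3 + k}\right)}$)
$\sqrt{-415 + H{\left(S{\left(X,3 \right)} \right)}} = \sqrt{-415 + \frac{384 - -69 - 19 \left(-1\right)^{2}}{4 \left(-18 + \left(-1\right)^{2} + 4 \left(-1\right)\right)}} = \sqrt{-415 + \frac{384 + 69 - 19}{4 \left(-18 + 1 - 4\right)}} = \sqrt{-415 + \frac{384 + 69 - 19}{4 \left(-21\right)}} = \sqrt{-415 + \frac{1}{4} \left(- \frac{1}{21}\right) 434} = \sqrt{-415 - \frac{31}{6}} = \sqrt{- \frac{2521}{6}} = \frac{i \sqrt{15126}}{6}$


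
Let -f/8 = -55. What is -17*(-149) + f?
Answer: 2973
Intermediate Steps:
f = 440 (f = -8*(-55) = 440)
-17*(-149) + f = -17*(-149) + 440 = 2533 + 440 = 2973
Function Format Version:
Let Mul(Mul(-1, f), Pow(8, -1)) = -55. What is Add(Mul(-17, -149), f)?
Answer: 2973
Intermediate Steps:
f = 440 (f = Mul(-8, -55) = 440)
Add(Mul(-17, -149), f) = Add(Mul(-17, -149), 440) = Add(2533, 440) = 2973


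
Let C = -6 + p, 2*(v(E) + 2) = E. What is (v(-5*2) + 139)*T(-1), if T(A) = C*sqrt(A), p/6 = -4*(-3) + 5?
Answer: 12672*I ≈ 12672.0*I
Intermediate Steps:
p = 102 (p = 6*(-4*(-3) + 5) = 6*(12 + 5) = 6*17 = 102)
v(E) = -2 + E/2
C = 96 (C = -6 + 102 = 96)
T(A) = 96*sqrt(A)
(v(-5*2) + 139)*T(-1) = ((-2 + (-5*2)/2) + 139)*(96*sqrt(-1)) = ((-2 + (1/2)*(-10)) + 139)*(96*I) = ((-2 - 5) + 139)*(96*I) = (-7 + 139)*(96*I) = 132*(96*I) = 12672*I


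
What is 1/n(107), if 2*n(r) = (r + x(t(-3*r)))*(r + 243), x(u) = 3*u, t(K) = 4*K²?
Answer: 1/216404825 ≈ 4.6210e-9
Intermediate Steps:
n(r) = (243 + r)*(r + 108*r²)/2 (n(r) = ((r + 3*(4*(-3*r)²))*(r + 243))/2 = ((r + 3*(4*(9*r²)))*(243 + r))/2 = ((r + 3*(36*r²))*(243 + r))/2 = ((r + 108*r²)*(243 + r))/2 = ((243 + r)*(r + 108*r²))/2 = (243 + r)*(r + 108*r²)/2)
1/n(107) = 1/((½)*107*(243 + 108*107² + 26245*107)) = 1/((½)*107*(243 + 108*11449 + 2808215)) = 1/((½)*107*(243 + 1236492 + 2808215)) = 1/((½)*107*4044950) = 1/216404825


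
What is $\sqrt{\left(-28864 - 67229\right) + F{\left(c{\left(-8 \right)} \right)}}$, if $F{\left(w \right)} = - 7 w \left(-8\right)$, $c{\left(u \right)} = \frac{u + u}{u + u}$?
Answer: $i \sqrt{96037} \approx 309.9 i$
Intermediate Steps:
$c{\left(u \right)} = 1$ ($c{\left(u \right)} = \frac{2 u}{2 u} = 2 u \frac{1}{2 u} = 1$)
$F{\left(w \right)} = 56 w$
$\sqrt{\left(-28864 - 67229\right) + F{\left(c{\left(-8 \right)} \right)}} = \sqrt{\left(-28864 - 67229\right) + 56 \cdot 1} = \sqrt{-96093 + 56} = \sqrt{-96037} = i \sqrt{96037}$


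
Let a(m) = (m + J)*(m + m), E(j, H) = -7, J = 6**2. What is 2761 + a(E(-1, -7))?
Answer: 2355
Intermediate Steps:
J = 36
a(m) = 2*m*(36 + m) (a(m) = (m + 36)*(m + m) = (36 + m)*(2*m) = 2*m*(36 + m))
2761 + a(E(-1, -7)) = 2761 + 2*(-7)*(36 - 7) = 2761 + 2*(-7)*29 = 2761 - 406 = 2355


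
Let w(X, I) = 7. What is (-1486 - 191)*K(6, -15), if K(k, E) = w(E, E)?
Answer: -11739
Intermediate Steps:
K(k, E) = 7
(-1486 - 191)*K(6, -15) = (-1486 - 191)*7 = -1677*7 = -11739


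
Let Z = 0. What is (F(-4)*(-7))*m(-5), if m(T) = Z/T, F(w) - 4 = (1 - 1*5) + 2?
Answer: 0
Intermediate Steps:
F(w) = 2 (F(w) = 4 + ((1 - 1*5) + 2) = 4 + ((1 - 5) + 2) = 4 + (-4 + 2) = 4 - 2 = 2)
m(T) = 0 (m(T) = 0/T = 0)
(F(-4)*(-7))*m(-5) = (2*(-7))*0 = -14*0 = 0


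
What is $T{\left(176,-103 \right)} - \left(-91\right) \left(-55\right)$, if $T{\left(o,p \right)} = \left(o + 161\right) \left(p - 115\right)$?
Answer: $-78471$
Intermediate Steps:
$T{\left(o,p \right)} = \left(-115 + p\right) \left(161 + o\right)$ ($T{\left(o,p \right)} = \left(161 + o\right) \left(-115 + p\right) = \left(-115 + p\right) \left(161 + o\right)$)
$T{\left(176,-103 \right)} - \left(-91\right) \left(-55\right) = \left(-18515 - 20240 + 161 \left(-103\right) + 176 \left(-103\right)\right) - \left(-91\right) \left(-55\right) = \left(-18515 - 20240 - 16583 - 18128\right) - 5005 = -73466 - 5005 = -78471$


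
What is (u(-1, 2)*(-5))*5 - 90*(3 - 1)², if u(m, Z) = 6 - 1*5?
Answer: -385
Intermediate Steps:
u(m, Z) = 1 (u(m, Z) = 6 - 5 = 1)
(u(-1, 2)*(-5))*5 - 90*(3 - 1)² = (1*(-5))*5 - 90*(3 - 1)² = -5*5 - 90*2² = -25 - 90*4 = -25 - 360 = -385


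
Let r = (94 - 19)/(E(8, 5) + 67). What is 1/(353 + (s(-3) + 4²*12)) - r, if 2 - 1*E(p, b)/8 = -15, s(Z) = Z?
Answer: -40447/110026 ≈ -0.36761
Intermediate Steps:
E(p, b) = 136 (E(p, b) = 16 - 8*(-15) = 16 + 120 = 136)
r = 75/203 (r = (94 - 19)/(136 + 67) = 75/203 ≈ 0.36946)
1/(353 + (s(-3) + 4²*12)) - r = 1/(353 + (-3 + 4²*12)) - 1*75/203 = 1/(353 + (-3 + 16*12)) - 75/203 = 1/(353 + (-3 + 192)) - 75/203 = 1/(353 + 189) - 75/203 = 1/542 - 75/203 = -40447/110026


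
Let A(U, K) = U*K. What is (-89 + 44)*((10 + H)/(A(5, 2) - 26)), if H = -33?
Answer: -1035/16 ≈ -64.688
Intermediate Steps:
A(U, K) = K*U
(-89 + 44)*((10 + H)/(A(5, 2) - 26)) = (-89 + 44)*((10 - 33)/(2*5 - 26)) = -(-1035)/(10 - 26) = -(-1035)/(-16) = -(-1035)*(-1)/16 = -45*23/16 = -1035/16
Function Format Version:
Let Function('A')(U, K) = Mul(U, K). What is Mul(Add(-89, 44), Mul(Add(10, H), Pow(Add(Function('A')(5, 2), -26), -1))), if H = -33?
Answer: Rational(-1035, 16) ≈ -64.688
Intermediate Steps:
Function('A')(U, K) = Mul(K, U)
Mul(Add(-89, 44), Mul(Add(10, H), Pow(Add(Function('A')(5, 2), -26), -1))) = Mul(Add(-89, 44), Mul(Add(10, -33), Pow(Add(Mul(2, 5), -26), -1))) = Mul(-45, Mul(-23, Pow(Add(10, -26), -1))) = Mul(-45, Mul(-23, Pow(-16, -1))) = Mul(-45, Mul(-23, Rational(-1, 16))) = Mul(-45, Rational(23, 16)) = Rational(-1035, 16)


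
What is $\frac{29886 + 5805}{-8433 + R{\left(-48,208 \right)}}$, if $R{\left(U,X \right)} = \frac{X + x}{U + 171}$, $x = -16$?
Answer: $- \frac{1463331}{345689} \approx -4.2331$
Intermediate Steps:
$R{\left(U,X \right)} = \frac{-16 + X}{171 + U}$ ($R{\left(U,X \right)} = \frac{X - 16}{U + 171} = \frac{-16 + X}{171 + U}$)
$\frac{29886 + 5805}{-8433 + R{\left(-48,208 \right)}} = \frac{29886 + 5805}{-8433 + \frac{-16 + 208}{171 - 48}} = \frac{35691}{-8433 + \frac{1}{123} \cdot 192} = \frac{35691}{-8433 + \frac{64}{41}} = \frac{35691}{- \frac{345689}{41}} = 35691 \left(- \frac{41}{345689}\right) = - \frac{1463331}{345689}$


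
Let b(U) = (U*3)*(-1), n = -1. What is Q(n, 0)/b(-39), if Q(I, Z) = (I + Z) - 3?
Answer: -4/117 ≈ -0.034188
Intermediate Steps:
b(U) = -3*U (b(U) = (3*U)*(-1) = -3*U)
Q(I, Z) = -3 + I + Z
Q(n, 0)/b(-39) = (-3 - 1 + 0)/((-3*(-39))) = -4/117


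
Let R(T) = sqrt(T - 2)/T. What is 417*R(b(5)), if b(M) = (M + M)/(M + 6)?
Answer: 417*I*sqrt(33)/5 ≈ 479.1*I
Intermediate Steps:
b(M) = 2*M/(6 + M) (b(M) = (2*M)/(6 + M) = 2*M/(6 + M))
R(T) = sqrt(-2 + T)/T
417*R(b(5)) = 417*(sqrt(-2 + 2*5/(6 + 5))/((2*5/(6 + 5)))) = 417*(sqrt(-2 + 2*5/11)/((2*5/11))) = 417*(sqrt(-2 + 2*5*(1/11))/((2*5*(1/11)))) = 417*(sqrt(-2 + 10/11)/(10/11)) = 417*(11*sqrt(-12/11)/10) = 417*(11*(2*I*sqrt(33)/11)/10) = 417*(I*sqrt(33)/5) = 417*I*sqrt(33)/5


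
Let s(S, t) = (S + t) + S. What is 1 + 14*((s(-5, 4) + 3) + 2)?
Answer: -13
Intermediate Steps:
s(S, t) = t + 2*S
1 + 14*((s(-5, 4) + 3) + 2) = 1 + 14*(((4 + 2*(-5)) + 3) + 2) = 1 + 14*(((4 - 10) + 3) + 2) = 1 + 14*((-6 + 3) + 2) = 1 + 14*(-3 + 2) = 1 + 14*(-1) = 1 - 14 = -13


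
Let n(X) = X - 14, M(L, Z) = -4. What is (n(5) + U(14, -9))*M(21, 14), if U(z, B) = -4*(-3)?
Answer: -12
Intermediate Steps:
U(z, B) = 12
n(X) = -14 + X
(n(5) + U(14, -9))*M(21, 14) = ((-14 + 5) + 12)*(-4) = (-9 + 12)*(-4) = 3*(-4) = -12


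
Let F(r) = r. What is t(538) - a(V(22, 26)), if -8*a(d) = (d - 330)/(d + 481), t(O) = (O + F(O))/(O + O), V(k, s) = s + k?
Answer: 1975/2116 ≈ 0.93336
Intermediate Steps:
V(k, s) = k + s
t(O) = 1 (t(O) = (O + O)/(O + O) = (2*O)/((2*O)) = (2*O)*(1/(2*O)) = 1)
a(d) = -(-330 + d)/(8*(481 + d)) (a(d) = -(d - 330)/(8*(d + 481)) = -(-330 + d)/(8*(481 + d)))
t(538) - a(V(22, 26)) = 1 - (330 - (22 + 26))/(8*(481 + (22 + 26))) = 1 - (330 - 1*48)/(8*(481 + 48)) = 1 - (330 - 48)/(8*529) = 1 - 282/(8*529) = 1 - 1*141/2116 = 1 - 141/2116 = 1975/2116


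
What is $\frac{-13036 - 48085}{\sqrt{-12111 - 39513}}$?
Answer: $\frac{61121 i \sqrt{1434}}{8604} \approx 269.01 i$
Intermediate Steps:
$\frac{-13036 - 48085}{\sqrt{-12111 - 39513}} = \frac{-13036 - 48085}{\sqrt{-51624}} = - \frac{61121}{6 i \sqrt{1434}} = - 61121 \left(- \frac{i \sqrt{1434}}{8604}\right) = \frac{61121 i \sqrt{1434}}{8604}$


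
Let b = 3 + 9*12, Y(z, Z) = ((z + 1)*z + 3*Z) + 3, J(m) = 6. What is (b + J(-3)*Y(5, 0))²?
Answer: 95481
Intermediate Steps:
Y(z, Z) = 3 + 3*Z + z*(1 + z) (Y(z, Z) = ((1 + z)*z + 3*Z) + 3 = (z*(1 + z) + 3*Z) + 3 = (3*Z + z*(1 + z)) + 3 = 3 + 3*Z + z*(1 + z))
b = 111 (b = 3 + 108 = 111)
(b + J(-3)*Y(5, 0))² = (111 + 6*(3 + 5 + 5² + 3*0))² = (111 + 6*(3 + 5 + 25 + 0))² = (111 + 6*33)² = (111 + 198)² = 309² = 95481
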